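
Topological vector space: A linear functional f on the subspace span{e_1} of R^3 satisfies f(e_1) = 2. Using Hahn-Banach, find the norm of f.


The norm of f is given by ||f|| = sup_{||x||=1} |f(x)|.
On span{e_1}, ||e_1|| = 1, so ||f|| = |f(e_1)| / ||e_1||
= |2| / 1 = 2.0000

2.0000


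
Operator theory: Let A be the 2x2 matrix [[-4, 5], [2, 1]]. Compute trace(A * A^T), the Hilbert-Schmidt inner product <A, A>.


trace(A * A^T) = sum of squares of all entries
= (-4)^2 + 5^2 + 2^2 + 1^2
= 16 + 25 + 4 + 1
= 46

46


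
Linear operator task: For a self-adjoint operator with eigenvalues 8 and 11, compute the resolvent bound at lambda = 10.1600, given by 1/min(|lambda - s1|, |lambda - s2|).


dist(10.1600, {8, 11}) = min(|10.1600 - 8|, |10.1600 - 11|)
= min(2.1600, 0.8400) = 0.8400
Resolvent bound = 1/0.8400 = 1.1905

1.1905


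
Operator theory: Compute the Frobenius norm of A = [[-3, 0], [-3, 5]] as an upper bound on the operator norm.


||A||_F^2 = sum a_ij^2
= (-3)^2 + 0^2 + (-3)^2 + 5^2
= 9 + 0 + 9 + 25 = 43
||A||_F = sqrt(43) = 6.5574

6.5574


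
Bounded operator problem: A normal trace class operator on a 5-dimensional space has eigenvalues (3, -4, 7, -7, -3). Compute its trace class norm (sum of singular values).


For a normal operator, singular values equal |eigenvalues|.
Trace norm = sum |lambda_i| = 3 + 4 + 7 + 7 + 3
= 24

24


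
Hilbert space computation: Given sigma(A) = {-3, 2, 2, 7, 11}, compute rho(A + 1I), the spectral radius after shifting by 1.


Spectrum of A + 1I = {-2, 3, 3, 8, 12}
Spectral radius = max |lambda| over the shifted spectrum
= max(2, 3, 3, 8, 12) = 12

12


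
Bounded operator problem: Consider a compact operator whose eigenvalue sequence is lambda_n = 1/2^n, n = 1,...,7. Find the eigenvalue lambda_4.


The eigenvalue formula gives lambda_4 = 1/2^4
= 1/16
= 0.0625

0.0625


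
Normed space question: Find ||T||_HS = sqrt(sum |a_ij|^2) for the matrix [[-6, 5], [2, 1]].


The Hilbert-Schmidt norm is sqrt(sum of squares of all entries).
Sum of squares = (-6)^2 + 5^2 + 2^2 + 1^2
= 36 + 25 + 4 + 1 = 66
||T||_HS = sqrt(66) = 8.1240

8.1240


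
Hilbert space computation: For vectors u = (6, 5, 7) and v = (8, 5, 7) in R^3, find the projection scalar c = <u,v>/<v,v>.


Computing <u,v> = 6*8 + 5*5 + 7*7 = 122
Computing <v,v> = 8^2 + 5^2 + 7^2 = 138
Projection coefficient = 122/138 = 0.8841

0.8841


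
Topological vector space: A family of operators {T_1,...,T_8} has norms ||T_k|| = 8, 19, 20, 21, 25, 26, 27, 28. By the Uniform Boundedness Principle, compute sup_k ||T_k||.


By the Uniform Boundedness Principle, the supremum of norms is finite.
sup_k ||T_k|| = max(8, 19, 20, 21, 25, 26, 27, 28) = 28

28


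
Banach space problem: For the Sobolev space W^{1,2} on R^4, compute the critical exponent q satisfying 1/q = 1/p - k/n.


Using the Sobolev embedding formula: 1/q = 1/p - k/n
1/q = 1/2 - 1/4 = 1/4
q = 1/(1/4) = 4

4.0000


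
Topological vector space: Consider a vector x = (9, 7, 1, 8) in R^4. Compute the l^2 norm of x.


The l^2 norm = (sum |x_i|^2)^(1/2)
Sum of 2th powers = 81 + 49 + 1 + 64 = 195
||x||_2 = (195)^(1/2) = 13.9642

13.9642


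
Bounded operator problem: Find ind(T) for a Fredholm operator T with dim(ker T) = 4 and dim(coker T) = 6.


The Fredholm index is defined as ind(T) = dim(ker T) - dim(coker T)
= 4 - 6
= -2

-2


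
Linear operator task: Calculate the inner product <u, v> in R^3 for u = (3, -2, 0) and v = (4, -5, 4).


Computing the standard inner product <u, v> = sum u_i * v_i
= 3*4 + -2*-5 + 0*4
= 12 + 10 + 0
= 22

22


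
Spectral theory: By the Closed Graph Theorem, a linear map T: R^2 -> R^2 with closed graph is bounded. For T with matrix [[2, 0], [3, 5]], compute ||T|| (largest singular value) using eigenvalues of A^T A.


A^T A = [[13, 15], [15, 25]]
trace(A^T A) = 38, det(A^T A) = 100
discriminant = 38^2 - 4*100 = 1044
Largest eigenvalue of A^T A = (trace + sqrt(disc))/2 = 35.1555
||T|| = sqrt(35.1555) = 5.9292

5.9292


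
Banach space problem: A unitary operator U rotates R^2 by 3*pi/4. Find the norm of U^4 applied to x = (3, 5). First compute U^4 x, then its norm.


U is a rotation by theta = 3*pi/4
U^4 = rotation by 4*theta = 12*pi/4 = 4*pi/4 (mod 2*pi)
cos(4*pi/4) = -1.0000, sin(4*pi/4) = 0.0000
U^4 x = (-1.0000 * 3 - 0.0000 * 5, 0.0000 * 3 + -1.0000 * 5)
= (-3.0000, -5.0000)
||U^4 x|| = sqrt((-3.0000)^2 + (-5.0000)^2) = sqrt(34.0000) = 5.8310

5.8310


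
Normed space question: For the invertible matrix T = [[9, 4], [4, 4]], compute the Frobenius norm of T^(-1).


det(T) = 9*4 - 4*4 = 20
T^(-1) = (1/20) * [[4, -4], [-4, 9]] = [[0.2000, -0.2000], [-0.2000, 0.4500]]
||T^(-1)||_F^2 = 0.2000^2 + (-0.2000)^2 + (-0.2000)^2 + 0.4500^2 = 0.3225
||T^(-1)||_F = sqrt(0.3225) = 0.5679

0.5679


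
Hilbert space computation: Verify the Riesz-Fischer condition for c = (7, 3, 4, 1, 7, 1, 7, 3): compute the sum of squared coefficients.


sum |c_n|^2 = 7^2 + 3^2 + 4^2 + 1^2 + 7^2 + 1^2 + 7^2 + 3^2
= 49 + 9 + 16 + 1 + 49 + 1 + 49 + 9
= 183

183


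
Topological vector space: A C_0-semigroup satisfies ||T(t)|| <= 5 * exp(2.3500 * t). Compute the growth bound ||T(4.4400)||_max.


||T(4.4400)|| <= 5 * exp(2.3500 * 4.4400)
= 5 * exp(10.4340)
= 5 * 33996.0629
= 169980.3145

169980.3145


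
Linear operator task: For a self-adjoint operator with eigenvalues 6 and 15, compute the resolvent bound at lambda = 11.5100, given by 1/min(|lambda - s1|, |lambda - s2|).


dist(11.5100, {6, 15}) = min(|11.5100 - 6|, |11.5100 - 15|)
= min(5.5100, 3.4900) = 3.4900
Resolvent bound = 1/3.4900 = 0.2865

0.2865


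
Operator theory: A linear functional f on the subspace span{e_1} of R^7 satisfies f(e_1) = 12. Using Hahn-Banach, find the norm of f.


The norm of f is given by ||f|| = sup_{||x||=1} |f(x)|.
On span{e_1}, ||e_1|| = 1, so ||f|| = |f(e_1)| / ||e_1||
= |12| / 1 = 12.0000

12.0000


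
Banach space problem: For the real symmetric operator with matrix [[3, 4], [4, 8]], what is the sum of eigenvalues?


For a self-adjoint (symmetric) matrix, the eigenvalues are real.
The sum of eigenvalues equals the trace of the matrix.
trace = 3 + 8 = 11

11


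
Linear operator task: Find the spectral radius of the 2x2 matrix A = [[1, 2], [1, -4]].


For a 2x2 matrix, eigenvalues satisfy lambda^2 - (trace)*lambda + det = 0
trace = 1 + -4 = -3
det = 1*-4 - 2*1 = -6
discriminant = (-3)^2 - 4*(-6) = 33
spectral radius = max |eigenvalue| = 4.3723

4.3723


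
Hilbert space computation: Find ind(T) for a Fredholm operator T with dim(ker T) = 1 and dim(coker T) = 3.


The Fredholm index is defined as ind(T) = dim(ker T) - dim(coker T)
= 1 - 3
= -2

-2


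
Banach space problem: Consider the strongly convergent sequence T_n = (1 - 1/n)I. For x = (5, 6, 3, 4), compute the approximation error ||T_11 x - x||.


T_11 x - x = (1 - 1/11)x - x = -x/11
||x|| = sqrt(86) = 9.2736
||T_11 x - x|| = ||x||/11 = 9.2736/11 = 0.8431

0.8431


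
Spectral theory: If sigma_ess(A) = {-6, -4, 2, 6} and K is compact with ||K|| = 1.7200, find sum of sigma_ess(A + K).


By Weyl's theorem, the essential spectrum is invariant under compact perturbations.
sigma_ess(A + K) = sigma_ess(A) = {-6, -4, 2, 6}
Sum = -6 + -4 + 2 + 6 = -2

-2


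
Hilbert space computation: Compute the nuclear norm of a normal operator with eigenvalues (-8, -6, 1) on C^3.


For a normal operator, singular values equal |eigenvalues|.
Trace norm = sum |lambda_i| = 8 + 6 + 1
= 15

15


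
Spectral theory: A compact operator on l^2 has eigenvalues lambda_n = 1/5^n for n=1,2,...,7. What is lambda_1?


The eigenvalue formula gives lambda_1 = 1/5^1
= 1/5
= 0.2000

0.2000


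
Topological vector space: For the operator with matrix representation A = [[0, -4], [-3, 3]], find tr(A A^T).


trace(A * A^T) = sum of squares of all entries
= 0^2 + (-4)^2 + (-3)^2 + 3^2
= 0 + 16 + 9 + 9
= 34

34


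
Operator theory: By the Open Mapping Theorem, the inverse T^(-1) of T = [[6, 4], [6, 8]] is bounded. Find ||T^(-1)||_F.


det(T) = 6*8 - 4*6 = 24
T^(-1) = (1/24) * [[8, -4], [-6, 6]] = [[0.3333, -0.1667], [-0.2500, 0.2500]]
||T^(-1)||_F^2 = 0.3333^2 + (-0.1667)^2 + (-0.2500)^2 + 0.2500^2 = 0.2639
||T^(-1)||_F = sqrt(0.2639) = 0.5137

0.5137


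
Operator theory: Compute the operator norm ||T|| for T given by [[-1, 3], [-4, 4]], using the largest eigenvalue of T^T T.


A^T A = [[17, -19], [-19, 25]]
trace(A^T A) = 42, det(A^T A) = 64
discriminant = 42^2 - 4*64 = 1508
Largest eigenvalue of A^T A = (trace + sqrt(disc))/2 = 40.4165
||T|| = sqrt(40.4165) = 6.3574

6.3574


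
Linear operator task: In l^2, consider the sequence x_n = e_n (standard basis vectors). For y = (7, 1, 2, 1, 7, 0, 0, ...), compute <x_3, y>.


x_3 = e_3 is the standard basis vector with 1 in position 3.
<x_3, y> = y_3 = 2
As n -> infinity, <x_n, y> -> 0, confirming weak convergence of (x_n) to 0.

2


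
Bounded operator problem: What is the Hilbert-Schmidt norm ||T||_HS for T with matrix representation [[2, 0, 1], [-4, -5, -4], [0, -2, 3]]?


The Hilbert-Schmidt norm is sqrt(sum of squares of all entries).
Sum of squares = 2^2 + 0^2 + 1^2 + (-4)^2 + (-5)^2 + (-4)^2 + 0^2 + (-2)^2 + 3^2
= 4 + 0 + 1 + 16 + 25 + 16 + 0 + 4 + 9 = 75
||T||_HS = sqrt(75) = 8.6603

8.6603


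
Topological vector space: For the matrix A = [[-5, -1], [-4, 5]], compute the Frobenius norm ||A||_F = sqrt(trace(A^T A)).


||A||_F^2 = sum a_ij^2
= (-5)^2 + (-1)^2 + (-4)^2 + 5^2
= 25 + 1 + 16 + 25 = 67
||A||_F = sqrt(67) = 8.1854

8.1854


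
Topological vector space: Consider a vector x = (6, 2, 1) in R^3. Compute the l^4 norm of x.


The l^4 norm = (sum |x_i|^4)^(1/4)
Sum of 4th powers = 1296 + 16 + 1 = 1313
||x||_4 = (1313)^(1/4) = 6.0196

6.0196


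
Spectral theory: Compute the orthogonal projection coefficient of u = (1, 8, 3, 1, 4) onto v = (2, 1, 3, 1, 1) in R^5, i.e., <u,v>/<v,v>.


Computing <u,v> = 1*2 + 8*1 + 3*3 + 1*1 + 4*1 = 24
Computing <v,v> = 2^2 + 1^2 + 3^2 + 1^2 + 1^2 = 16
Projection coefficient = 24/16 = 1.5000

1.5000


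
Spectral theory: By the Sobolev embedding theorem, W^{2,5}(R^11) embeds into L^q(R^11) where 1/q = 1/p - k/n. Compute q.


Using the Sobolev embedding formula: 1/q = 1/p - k/n
1/q = 1/5 - 2/11 = 1/55
q = 1/(1/55) = 55

55.0000


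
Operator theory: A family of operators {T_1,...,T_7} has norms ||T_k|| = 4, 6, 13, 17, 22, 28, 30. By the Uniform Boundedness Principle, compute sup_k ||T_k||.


By the Uniform Boundedness Principle, the supremum of norms is finite.
sup_k ||T_k|| = max(4, 6, 13, 17, 22, 28, 30) = 30

30


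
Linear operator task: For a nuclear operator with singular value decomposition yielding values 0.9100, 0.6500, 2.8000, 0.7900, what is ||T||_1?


The nuclear norm is the sum of all singular values.
||T||_1 = 0.9100 + 0.6500 + 2.8000 + 0.7900
= 5.1500

5.1500


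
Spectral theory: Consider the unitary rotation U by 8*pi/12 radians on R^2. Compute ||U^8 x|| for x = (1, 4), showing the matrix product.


U is a rotation by theta = 8*pi/12
U^8 = rotation by 8*theta = 64*pi/12 = 16*pi/12 (mod 2*pi)
cos(16*pi/12) = -0.5000, sin(16*pi/12) = -0.8660
U^8 x = (-0.5000 * 1 - -0.8660 * 4, -0.8660 * 1 + -0.5000 * 4)
= (2.9641, -2.8660)
||U^8 x|| = sqrt(2.9641^2 + (-2.8660)^2) = sqrt(17.0000) = 4.1231

4.1231


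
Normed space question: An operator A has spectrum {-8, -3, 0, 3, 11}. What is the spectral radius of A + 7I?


Spectrum of A + 7I = {-1, 4, 7, 10, 18}
Spectral radius = max |lambda| over the shifted spectrum
= max(1, 4, 7, 10, 18) = 18

18


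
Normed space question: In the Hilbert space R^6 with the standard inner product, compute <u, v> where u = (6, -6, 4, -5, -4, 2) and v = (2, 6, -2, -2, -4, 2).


Computing the standard inner product <u, v> = sum u_i * v_i
= 6*2 + -6*6 + 4*-2 + -5*-2 + -4*-4 + 2*2
= 12 + -36 + -8 + 10 + 16 + 4
= -2

-2


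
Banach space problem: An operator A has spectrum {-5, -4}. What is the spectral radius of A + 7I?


Spectrum of A + 7I = {2, 3}
Spectral radius = max |lambda| over the shifted spectrum
= max(2, 3) = 3

3


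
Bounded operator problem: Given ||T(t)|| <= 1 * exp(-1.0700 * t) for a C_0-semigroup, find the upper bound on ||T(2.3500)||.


||T(2.3500)|| <= 1 * exp(-1.0700 * 2.3500)
= 1 * exp(-2.5145)
= 1 * 0.0809
= 0.0809

0.0809


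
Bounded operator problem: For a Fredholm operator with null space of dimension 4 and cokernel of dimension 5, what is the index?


The Fredholm index is defined as ind(T) = dim(ker T) - dim(coker T)
= 4 - 5
= -1

-1


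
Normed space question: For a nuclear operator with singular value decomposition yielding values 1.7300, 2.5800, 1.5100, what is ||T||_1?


The nuclear norm is the sum of all singular values.
||T||_1 = 1.7300 + 2.5800 + 1.5100
= 5.8200

5.8200


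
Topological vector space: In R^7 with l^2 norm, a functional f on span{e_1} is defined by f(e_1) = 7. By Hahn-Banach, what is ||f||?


The norm of f is given by ||f|| = sup_{||x||=1} |f(x)|.
On span{e_1}, ||e_1|| = 1, so ||f|| = |f(e_1)| / ||e_1||
= |7| / 1 = 7.0000

7.0000


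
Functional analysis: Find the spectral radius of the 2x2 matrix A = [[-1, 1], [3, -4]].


For a 2x2 matrix, eigenvalues satisfy lambda^2 - (trace)*lambda + det = 0
trace = -1 + -4 = -5
det = -1*-4 - 1*3 = 1
discriminant = (-5)^2 - 4*(1) = 21
spectral radius = max |eigenvalue| = 4.7913

4.7913


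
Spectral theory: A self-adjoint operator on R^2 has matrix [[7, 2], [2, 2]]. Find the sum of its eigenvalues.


For a self-adjoint (symmetric) matrix, the eigenvalues are real.
The sum of eigenvalues equals the trace of the matrix.
trace = 7 + 2 = 9

9


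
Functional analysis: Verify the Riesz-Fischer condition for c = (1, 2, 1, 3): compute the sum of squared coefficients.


sum |c_n|^2 = 1^2 + 2^2 + 1^2 + 3^2
= 1 + 4 + 1 + 9
= 15

15


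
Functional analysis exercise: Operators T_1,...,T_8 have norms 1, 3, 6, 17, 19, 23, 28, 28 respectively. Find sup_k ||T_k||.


By the Uniform Boundedness Principle, the supremum of norms is finite.
sup_k ||T_k|| = max(1, 3, 6, 17, 19, 23, 28, 28) = 28

28


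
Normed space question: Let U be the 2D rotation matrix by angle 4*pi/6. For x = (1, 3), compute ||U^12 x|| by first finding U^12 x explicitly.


U is a rotation by theta = 4*pi/6
U^12 = rotation by 12*theta = 48*pi/6 = 0*pi/6 (mod 2*pi)
cos(0*pi/6) = 1.0000, sin(0*pi/6) = 0.0000
U^12 x = (1.0000 * 1 - 0.0000 * 3, 0.0000 * 1 + 1.0000 * 3)
= (1.0000, 3.0000)
||U^12 x|| = sqrt(1.0000^2 + 3.0000^2) = sqrt(10.0000) = 3.1623

3.1623


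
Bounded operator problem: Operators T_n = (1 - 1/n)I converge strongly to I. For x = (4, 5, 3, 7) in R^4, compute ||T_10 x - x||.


T_10 x - x = (1 - 1/10)x - x = -x/10
||x|| = sqrt(99) = 9.9499
||T_10 x - x|| = ||x||/10 = 9.9499/10 = 0.9950

0.9950


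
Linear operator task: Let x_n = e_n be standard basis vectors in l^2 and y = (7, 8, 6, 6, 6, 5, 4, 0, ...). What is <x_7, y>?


x_7 = e_7 is the standard basis vector with 1 in position 7.
<x_7, y> = y_7 = 4
As n -> infinity, <x_n, y> -> 0, confirming weak convergence of (x_n) to 0.

4


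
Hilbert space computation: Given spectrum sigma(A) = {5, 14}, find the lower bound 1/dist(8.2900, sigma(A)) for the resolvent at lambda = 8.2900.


dist(8.2900, {5, 14}) = min(|8.2900 - 5|, |8.2900 - 14|)
= min(3.2900, 5.7100) = 3.2900
Resolvent bound = 1/3.2900 = 0.3040

0.3040


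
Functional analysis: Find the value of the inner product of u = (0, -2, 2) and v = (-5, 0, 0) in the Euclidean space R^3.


Computing the standard inner product <u, v> = sum u_i * v_i
= 0*-5 + -2*0 + 2*0
= 0 + 0 + 0
= 0

0


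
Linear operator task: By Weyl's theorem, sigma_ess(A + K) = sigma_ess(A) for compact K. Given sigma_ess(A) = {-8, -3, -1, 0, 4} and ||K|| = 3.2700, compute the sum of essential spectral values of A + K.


By Weyl's theorem, the essential spectrum is invariant under compact perturbations.
sigma_ess(A + K) = sigma_ess(A) = {-8, -3, -1, 0, 4}
Sum = -8 + -3 + -1 + 0 + 4 = -8

-8


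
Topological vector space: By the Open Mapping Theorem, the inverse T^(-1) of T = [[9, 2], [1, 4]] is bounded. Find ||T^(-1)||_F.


det(T) = 9*4 - 2*1 = 34
T^(-1) = (1/34) * [[4, -2], [-1, 9]] = [[0.1176, -0.0588], [-0.0294, 0.2647]]
||T^(-1)||_F^2 = 0.1176^2 + (-0.0588)^2 + (-0.0294)^2 + 0.2647^2 = 0.0882
||T^(-1)||_F = sqrt(0.0882) = 0.2970

0.2970


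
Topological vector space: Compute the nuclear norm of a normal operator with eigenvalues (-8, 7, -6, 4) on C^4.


For a normal operator, singular values equal |eigenvalues|.
Trace norm = sum |lambda_i| = 8 + 7 + 6 + 4
= 25

25


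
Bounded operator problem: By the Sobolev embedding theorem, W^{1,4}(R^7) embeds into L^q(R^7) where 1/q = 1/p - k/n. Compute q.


Using the Sobolev embedding formula: 1/q = 1/p - k/n
1/q = 1/4 - 1/7 = 3/28
q = 1/(3/28) = 28/3 = 9.3333

9.3333


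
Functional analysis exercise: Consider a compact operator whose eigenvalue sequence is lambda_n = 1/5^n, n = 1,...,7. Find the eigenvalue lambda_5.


The eigenvalue formula gives lambda_5 = 1/5^5
= 1/3125
= 3.2000e-04

3.2000e-04


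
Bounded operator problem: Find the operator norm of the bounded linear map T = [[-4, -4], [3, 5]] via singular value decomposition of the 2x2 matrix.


A^T A = [[25, 31], [31, 41]]
trace(A^T A) = 66, det(A^T A) = 64
discriminant = 66^2 - 4*64 = 4100
Largest eigenvalue of A^T A = (trace + sqrt(disc))/2 = 65.0156
||T|| = sqrt(65.0156) = 8.0632

8.0632


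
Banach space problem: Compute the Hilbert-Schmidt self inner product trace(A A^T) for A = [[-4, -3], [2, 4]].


trace(A * A^T) = sum of squares of all entries
= (-4)^2 + (-3)^2 + 2^2 + 4^2
= 16 + 9 + 4 + 16
= 45

45


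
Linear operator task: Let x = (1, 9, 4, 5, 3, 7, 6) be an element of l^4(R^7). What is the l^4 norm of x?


The l^4 norm = (sum |x_i|^4)^(1/4)
Sum of 4th powers = 1 + 6561 + 256 + 625 + 81 + 2401 + 1296 = 11221
||x||_4 = (11221)^(1/4) = 10.2922

10.2922


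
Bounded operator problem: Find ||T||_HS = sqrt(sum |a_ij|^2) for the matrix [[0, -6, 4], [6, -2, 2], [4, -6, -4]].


The Hilbert-Schmidt norm is sqrt(sum of squares of all entries).
Sum of squares = 0^2 + (-6)^2 + 4^2 + 6^2 + (-2)^2 + 2^2 + 4^2 + (-6)^2 + (-4)^2
= 0 + 36 + 16 + 36 + 4 + 4 + 16 + 36 + 16 = 164
||T||_HS = sqrt(164) = 12.8062

12.8062


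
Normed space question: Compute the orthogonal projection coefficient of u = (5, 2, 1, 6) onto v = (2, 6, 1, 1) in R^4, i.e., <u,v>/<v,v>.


Computing <u,v> = 5*2 + 2*6 + 1*1 + 6*1 = 29
Computing <v,v> = 2^2 + 6^2 + 1^2 + 1^2 = 42
Projection coefficient = 29/42 = 0.6905

0.6905


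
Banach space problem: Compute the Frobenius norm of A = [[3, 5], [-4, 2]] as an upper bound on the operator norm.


||A||_F^2 = sum a_ij^2
= 3^2 + 5^2 + (-4)^2 + 2^2
= 9 + 25 + 16 + 4 = 54
||A||_F = sqrt(54) = 7.3485

7.3485


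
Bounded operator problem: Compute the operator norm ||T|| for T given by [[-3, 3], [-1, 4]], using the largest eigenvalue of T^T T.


A^T A = [[10, -13], [-13, 25]]
trace(A^T A) = 35, det(A^T A) = 81
discriminant = 35^2 - 4*81 = 901
Largest eigenvalue of A^T A = (trace + sqrt(disc))/2 = 32.5083
||T|| = sqrt(32.5083) = 5.7016

5.7016


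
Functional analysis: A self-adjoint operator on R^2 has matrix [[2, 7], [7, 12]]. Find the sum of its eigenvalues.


For a self-adjoint (symmetric) matrix, the eigenvalues are real.
The sum of eigenvalues equals the trace of the matrix.
trace = 2 + 12 = 14

14


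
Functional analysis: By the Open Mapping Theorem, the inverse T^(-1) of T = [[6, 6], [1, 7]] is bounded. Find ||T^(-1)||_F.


det(T) = 6*7 - 6*1 = 36
T^(-1) = (1/36) * [[7, -6], [-1, 6]] = [[0.1944, -0.1667], [-0.0278, 0.1667]]
||T^(-1)||_F^2 = 0.1944^2 + (-0.1667)^2 + (-0.0278)^2 + 0.1667^2 = 0.0941
||T^(-1)||_F = sqrt(0.0941) = 0.3068

0.3068


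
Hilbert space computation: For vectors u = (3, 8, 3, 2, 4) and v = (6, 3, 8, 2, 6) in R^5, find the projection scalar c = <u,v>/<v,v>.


Computing <u,v> = 3*6 + 8*3 + 3*8 + 2*2 + 4*6 = 94
Computing <v,v> = 6^2 + 3^2 + 8^2 + 2^2 + 6^2 = 149
Projection coefficient = 94/149 = 0.6309

0.6309


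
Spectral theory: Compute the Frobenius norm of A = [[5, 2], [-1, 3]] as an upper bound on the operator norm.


||A||_F^2 = sum a_ij^2
= 5^2 + 2^2 + (-1)^2 + 3^2
= 25 + 4 + 1 + 9 = 39
||A||_F = sqrt(39) = 6.2450

6.2450


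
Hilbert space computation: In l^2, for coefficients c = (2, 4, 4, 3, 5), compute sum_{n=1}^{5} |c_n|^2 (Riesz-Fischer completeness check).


sum |c_n|^2 = 2^2 + 4^2 + 4^2 + 3^2 + 5^2
= 4 + 16 + 16 + 9 + 25
= 70

70


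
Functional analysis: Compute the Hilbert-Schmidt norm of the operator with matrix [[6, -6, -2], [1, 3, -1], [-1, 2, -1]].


The Hilbert-Schmidt norm is sqrt(sum of squares of all entries).
Sum of squares = 6^2 + (-6)^2 + (-2)^2 + 1^2 + 3^2 + (-1)^2 + (-1)^2 + 2^2 + (-1)^2
= 36 + 36 + 4 + 1 + 9 + 1 + 1 + 4 + 1 = 93
||T||_HS = sqrt(93) = 9.6437

9.6437


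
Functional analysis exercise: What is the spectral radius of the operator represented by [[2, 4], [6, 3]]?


For a 2x2 matrix, eigenvalues satisfy lambda^2 - (trace)*lambda + det = 0
trace = 2 + 3 = 5
det = 2*3 - 4*6 = -18
discriminant = 5^2 - 4*(-18) = 97
spectral radius = max |eigenvalue| = 7.4244

7.4244


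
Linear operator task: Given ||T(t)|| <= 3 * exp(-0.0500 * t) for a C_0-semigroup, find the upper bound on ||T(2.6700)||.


||T(2.6700)|| <= 3 * exp(-0.0500 * 2.6700)
= 3 * exp(-0.1335)
= 3 * 0.8750
= 2.6251

2.6251


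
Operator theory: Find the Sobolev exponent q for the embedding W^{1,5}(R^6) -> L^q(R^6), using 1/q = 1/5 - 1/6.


Using the Sobolev embedding formula: 1/q = 1/p - k/n
1/q = 1/5 - 1/6 = 1/30
q = 1/(1/30) = 30

30.0000


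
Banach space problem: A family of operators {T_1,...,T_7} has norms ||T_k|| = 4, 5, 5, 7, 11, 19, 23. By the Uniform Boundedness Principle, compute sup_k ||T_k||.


By the Uniform Boundedness Principle, the supremum of norms is finite.
sup_k ||T_k|| = max(4, 5, 5, 7, 11, 19, 23) = 23

23


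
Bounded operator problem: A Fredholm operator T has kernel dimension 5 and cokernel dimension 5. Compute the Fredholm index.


The Fredholm index is defined as ind(T) = dim(ker T) - dim(coker T)
= 5 - 5
= 0

0


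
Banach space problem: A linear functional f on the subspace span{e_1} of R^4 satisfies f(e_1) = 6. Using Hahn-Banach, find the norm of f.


The norm of f is given by ||f|| = sup_{||x||=1} |f(x)|.
On span{e_1}, ||e_1|| = 1, so ||f|| = |f(e_1)| / ||e_1||
= |6| / 1 = 6.0000

6.0000


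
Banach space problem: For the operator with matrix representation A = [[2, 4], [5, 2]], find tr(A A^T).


trace(A * A^T) = sum of squares of all entries
= 2^2 + 4^2 + 5^2 + 2^2
= 4 + 16 + 25 + 4
= 49

49


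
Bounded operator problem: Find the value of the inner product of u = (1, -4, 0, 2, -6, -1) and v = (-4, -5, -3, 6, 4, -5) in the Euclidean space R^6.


Computing the standard inner product <u, v> = sum u_i * v_i
= 1*-4 + -4*-5 + 0*-3 + 2*6 + -6*4 + -1*-5
= -4 + 20 + 0 + 12 + -24 + 5
= 9

9


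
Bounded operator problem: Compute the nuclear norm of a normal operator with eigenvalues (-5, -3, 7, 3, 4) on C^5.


For a normal operator, singular values equal |eigenvalues|.
Trace norm = sum |lambda_i| = 5 + 3 + 7 + 3 + 4
= 22

22


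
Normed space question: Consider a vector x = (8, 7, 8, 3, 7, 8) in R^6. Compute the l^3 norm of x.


The l^3 norm = (sum |x_i|^3)^(1/3)
Sum of 3th powers = 512 + 343 + 512 + 27 + 343 + 512 = 2249
||x||_3 = (2249)^(1/3) = 13.1018

13.1018


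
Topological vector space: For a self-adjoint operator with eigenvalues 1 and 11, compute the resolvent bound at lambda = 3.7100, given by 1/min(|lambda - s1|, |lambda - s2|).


dist(3.7100, {1, 11}) = min(|3.7100 - 1|, |3.7100 - 11|)
= min(2.7100, 7.2900) = 2.7100
Resolvent bound = 1/2.7100 = 0.3690

0.3690


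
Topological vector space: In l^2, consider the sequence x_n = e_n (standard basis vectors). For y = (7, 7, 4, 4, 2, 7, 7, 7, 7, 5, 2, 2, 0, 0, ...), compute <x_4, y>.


x_4 = e_4 is the standard basis vector with 1 in position 4.
<x_4, y> = y_4 = 4
As n -> infinity, <x_n, y> -> 0, confirming weak convergence of (x_n) to 0.

4


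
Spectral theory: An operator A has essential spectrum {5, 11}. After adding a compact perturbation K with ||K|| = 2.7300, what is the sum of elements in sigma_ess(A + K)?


By Weyl's theorem, the essential spectrum is invariant under compact perturbations.
sigma_ess(A + K) = sigma_ess(A) = {5, 11}
Sum = 5 + 11 = 16

16


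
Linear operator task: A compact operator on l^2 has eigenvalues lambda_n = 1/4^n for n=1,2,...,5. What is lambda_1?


The eigenvalue formula gives lambda_1 = 1/4^1
= 1/4
= 0.2500

0.2500


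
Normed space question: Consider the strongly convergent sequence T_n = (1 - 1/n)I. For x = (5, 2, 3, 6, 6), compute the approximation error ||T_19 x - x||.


T_19 x - x = (1 - 1/19)x - x = -x/19
||x|| = sqrt(110) = 10.4881
||T_19 x - x|| = ||x||/19 = 10.4881/19 = 0.5520

0.5520


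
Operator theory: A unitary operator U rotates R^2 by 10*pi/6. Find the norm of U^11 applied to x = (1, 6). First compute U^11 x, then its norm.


U is a rotation by theta = 10*pi/6
U^11 = rotation by 11*theta = 110*pi/6 = 2*pi/6 (mod 2*pi)
cos(2*pi/6) = 0.5000, sin(2*pi/6) = 0.8660
U^11 x = (0.5000 * 1 - 0.8660 * 6, 0.8660 * 1 + 0.5000 * 6)
= (-4.6962, 3.8660)
||U^11 x|| = sqrt((-4.6962)^2 + 3.8660^2) = sqrt(37.0000) = 6.0828

6.0828


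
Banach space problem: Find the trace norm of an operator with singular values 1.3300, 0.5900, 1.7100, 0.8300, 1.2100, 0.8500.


The nuclear norm is the sum of all singular values.
||T||_1 = 1.3300 + 0.5900 + 1.7100 + 0.8300 + 1.2100 + 0.8500
= 6.5200

6.5200


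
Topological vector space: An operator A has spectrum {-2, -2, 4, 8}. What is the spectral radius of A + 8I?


Spectrum of A + 8I = {6, 6, 12, 16}
Spectral radius = max |lambda| over the shifted spectrum
= max(6, 6, 12, 16) = 16

16


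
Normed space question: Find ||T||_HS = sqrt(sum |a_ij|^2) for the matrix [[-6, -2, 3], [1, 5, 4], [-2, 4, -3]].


The Hilbert-Schmidt norm is sqrt(sum of squares of all entries).
Sum of squares = (-6)^2 + (-2)^2 + 3^2 + 1^2 + 5^2 + 4^2 + (-2)^2 + 4^2 + (-3)^2
= 36 + 4 + 9 + 1 + 25 + 16 + 4 + 16 + 9 = 120
||T||_HS = sqrt(120) = 10.9545

10.9545


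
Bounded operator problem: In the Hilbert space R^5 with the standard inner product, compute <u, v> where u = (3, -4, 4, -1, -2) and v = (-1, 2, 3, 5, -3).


Computing the standard inner product <u, v> = sum u_i * v_i
= 3*-1 + -4*2 + 4*3 + -1*5 + -2*-3
= -3 + -8 + 12 + -5 + 6
= 2

2


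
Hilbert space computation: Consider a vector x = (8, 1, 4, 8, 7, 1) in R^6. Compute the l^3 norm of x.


The l^3 norm = (sum |x_i|^3)^(1/3)
Sum of 3th powers = 512 + 1 + 64 + 512 + 343 + 1 = 1433
||x||_3 = (1433)^(1/3) = 11.2741

11.2741


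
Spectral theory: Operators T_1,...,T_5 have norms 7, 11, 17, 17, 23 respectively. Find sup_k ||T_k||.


By the Uniform Boundedness Principle, the supremum of norms is finite.
sup_k ||T_k|| = max(7, 11, 17, 17, 23) = 23

23


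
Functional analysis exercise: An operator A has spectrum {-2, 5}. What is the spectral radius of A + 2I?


Spectrum of A + 2I = {0, 7}
Spectral radius = max |lambda| over the shifted spectrum
= max(0, 7) = 7

7


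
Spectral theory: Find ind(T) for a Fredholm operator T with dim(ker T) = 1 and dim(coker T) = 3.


The Fredholm index is defined as ind(T) = dim(ker T) - dim(coker T)
= 1 - 3
= -2

-2


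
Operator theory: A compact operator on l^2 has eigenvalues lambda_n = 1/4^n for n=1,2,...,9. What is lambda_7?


The eigenvalue formula gives lambda_7 = 1/4^7
= 1/16384
= 6.1035e-05

6.1035e-05


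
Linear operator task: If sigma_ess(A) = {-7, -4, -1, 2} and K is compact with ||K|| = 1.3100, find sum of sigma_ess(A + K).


By Weyl's theorem, the essential spectrum is invariant under compact perturbations.
sigma_ess(A + K) = sigma_ess(A) = {-7, -4, -1, 2}
Sum = -7 + -4 + -1 + 2 = -10

-10


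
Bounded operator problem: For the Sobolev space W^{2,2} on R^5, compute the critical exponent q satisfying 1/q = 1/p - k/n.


Using the Sobolev embedding formula: 1/q = 1/p - k/n
1/q = 1/2 - 2/5 = 1/10
q = 1/(1/10) = 10

10.0000


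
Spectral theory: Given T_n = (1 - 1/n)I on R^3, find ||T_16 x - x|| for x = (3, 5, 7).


T_16 x - x = (1 - 1/16)x - x = -x/16
||x|| = sqrt(83) = 9.1104
||T_16 x - x|| = ||x||/16 = 9.1104/16 = 0.5694

0.5694


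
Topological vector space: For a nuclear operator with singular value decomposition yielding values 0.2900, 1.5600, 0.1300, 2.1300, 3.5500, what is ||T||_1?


The nuclear norm is the sum of all singular values.
||T||_1 = 0.2900 + 1.5600 + 0.1300 + 2.1300 + 3.5500
= 7.6600

7.6600


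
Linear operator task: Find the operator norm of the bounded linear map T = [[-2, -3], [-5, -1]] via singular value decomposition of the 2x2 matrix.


A^T A = [[29, 11], [11, 10]]
trace(A^T A) = 39, det(A^T A) = 169
discriminant = 39^2 - 4*169 = 845
Largest eigenvalue of A^T A = (trace + sqrt(disc))/2 = 34.0344
||T|| = sqrt(34.0344) = 5.8339

5.8339


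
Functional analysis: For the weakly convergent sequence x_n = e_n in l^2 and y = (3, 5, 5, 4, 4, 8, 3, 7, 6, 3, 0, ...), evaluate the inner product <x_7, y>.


x_7 = e_7 is the standard basis vector with 1 in position 7.
<x_7, y> = y_7 = 3
As n -> infinity, <x_n, y> -> 0, confirming weak convergence of (x_n) to 0.

3


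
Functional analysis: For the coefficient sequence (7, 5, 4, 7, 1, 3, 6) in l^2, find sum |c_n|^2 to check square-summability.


sum |c_n|^2 = 7^2 + 5^2 + 4^2 + 7^2 + 1^2 + 3^2 + 6^2
= 49 + 25 + 16 + 49 + 1 + 9 + 36
= 185

185


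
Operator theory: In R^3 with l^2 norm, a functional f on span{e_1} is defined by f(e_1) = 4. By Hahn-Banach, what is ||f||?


The norm of f is given by ||f|| = sup_{||x||=1} |f(x)|.
On span{e_1}, ||e_1|| = 1, so ||f|| = |f(e_1)| / ||e_1||
= |4| / 1 = 4.0000

4.0000


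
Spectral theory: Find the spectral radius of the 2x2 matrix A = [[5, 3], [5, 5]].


For a 2x2 matrix, eigenvalues satisfy lambda^2 - (trace)*lambda + det = 0
trace = 5 + 5 = 10
det = 5*5 - 3*5 = 10
discriminant = 10^2 - 4*(10) = 60
spectral radius = max |eigenvalue| = 8.8730

8.8730


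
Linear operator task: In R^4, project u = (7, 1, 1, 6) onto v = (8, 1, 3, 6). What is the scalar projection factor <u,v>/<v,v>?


Computing <u,v> = 7*8 + 1*1 + 1*3 + 6*6 = 96
Computing <v,v> = 8^2 + 1^2 + 3^2 + 6^2 = 110
Projection coefficient = 96/110 = 0.8727

0.8727


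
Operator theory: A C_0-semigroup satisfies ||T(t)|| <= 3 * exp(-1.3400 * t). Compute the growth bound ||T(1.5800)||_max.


||T(1.5800)|| <= 3 * exp(-1.3400 * 1.5800)
= 3 * exp(-2.1172)
= 3 * 0.1204
= 0.3611

0.3611


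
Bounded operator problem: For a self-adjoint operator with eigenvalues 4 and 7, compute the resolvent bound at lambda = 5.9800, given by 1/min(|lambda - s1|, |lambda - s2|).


dist(5.9800, {4, 7}) = min(|5.9800 - 4|, |5.9800 - 7|)
= min(1.9800, 1.0200) = 1.0200
Resolvent bound = 1/1.0200 = 0.9804

0.9804


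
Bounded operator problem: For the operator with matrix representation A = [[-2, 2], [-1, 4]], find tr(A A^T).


trace(A * A^T) = sum of squares of all entries
= (-2)^2 + 2^2 + (-1)^2 + 4^2
= 4 + 4 + 1 + 16
= 25

25


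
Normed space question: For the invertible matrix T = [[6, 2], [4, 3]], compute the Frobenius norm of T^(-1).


det(T) = 6*3 - 2*4 = 10
T^(-1) = (1/10) * [[3, -2], [-4, 6]] = [[0.3000, -0.2000], [-0.4000, 0.6000]]
||T^(-1)||_F^2 = 0.3000^2 + (-0.2000)^2 + (-0.4000)^2 + 0.6000^2 = 0.6500
||T^(-1)||_F = sqrt(0.6500) = 0.8062

0.8062


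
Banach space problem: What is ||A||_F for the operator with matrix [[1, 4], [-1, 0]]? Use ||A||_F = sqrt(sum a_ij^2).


||A||_F^2 = sum a_ij^2
= 1^2 + 4^2 + (-1)^2 + 0^2
= 1 + 16 + 1 + 0 = 18
||A||_F = sqrt(18) = 4.2426

4.2426


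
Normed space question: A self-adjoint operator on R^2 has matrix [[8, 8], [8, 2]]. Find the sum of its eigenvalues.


For a self-adjoint (symmetric) matrix, the eigenvalues are real.
The sum of eigenvalues equals the trace of the matrix.
trace = 8 + 2 = 10

10


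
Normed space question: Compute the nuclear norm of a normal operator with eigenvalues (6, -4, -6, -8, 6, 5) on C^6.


For a normal operator, singular values equal |eigenvalues|.
Trace norm = sum |lambda_i| = 6 + 4 + 6 + 8 + 6 + 5
= 35

35


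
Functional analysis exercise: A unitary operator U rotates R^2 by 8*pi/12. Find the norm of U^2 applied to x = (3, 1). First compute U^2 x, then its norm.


U is a rotation by theta = 8*pi/12
U^2 = rotation by 2*theta = 16*pi/12
cos(16*pi/12) = -0.5000, sin(16*pi/12) = -0.8660
U^2 x = (-0.5000 * 3 - -0.8660 * 1, -0.8660 * 3 + -0.5000 * 1)
= (-0.6340, -3.0981)
||U^2 x|| = sqrt((-0.6340)^2 + (-3.0981)^2) = sqrt(10.0000) = 3.1623

3.1623


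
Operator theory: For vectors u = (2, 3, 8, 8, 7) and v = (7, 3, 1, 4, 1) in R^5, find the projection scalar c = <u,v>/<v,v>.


Computing <u,v> = 2*7 + 3*3 + 8*1 + 8*4 + 7*1 = 70
Computing <v,v> = 7^2 + 3^2 + 1^2 + 4^2 + 1^2 = 76
Projection coefficient = 70/76 = 0.9211

0.9211


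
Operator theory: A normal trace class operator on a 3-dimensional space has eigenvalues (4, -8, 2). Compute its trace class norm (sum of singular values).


For a normal operator, singular values equal |eigenvalues|.
Trace norm = sum |lambda_i| = 4 + 8 + 2
= 14

14


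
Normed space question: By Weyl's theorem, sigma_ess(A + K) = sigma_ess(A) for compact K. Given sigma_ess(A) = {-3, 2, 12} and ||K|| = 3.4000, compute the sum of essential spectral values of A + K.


By Weyl's theorem, the essential spectrum is invariant under compact perturbations.
sigma_ess(A + K) = sigma_ess(A) = {-3, 2, 12}
Sum = -3 + 2 + 12 = 11

11


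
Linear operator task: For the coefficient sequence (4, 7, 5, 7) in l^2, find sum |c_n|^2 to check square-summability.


sum |c_n|^2 = 4^2 + 7^2 + 5^2 + 7^2
= 16 + 49 + 25 + 49
= 139

139


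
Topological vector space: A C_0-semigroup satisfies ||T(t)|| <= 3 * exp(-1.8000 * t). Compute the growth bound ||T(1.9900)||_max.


||T(1.9900)|| <= 3 * exp(-1.8000 * 1.9900)
= 3 * exp(-3.5820)
= 3 * 0.0278
= 0.0835

0.0835


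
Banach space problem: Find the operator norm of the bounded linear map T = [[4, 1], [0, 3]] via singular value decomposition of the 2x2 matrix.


A^T A = [[16, 4], [4, 10]]
trace(A^T A) = 26, det(A^T A) = 144
discriminant = 26^2 - 4*144 = 100
Largest eigenvalue of A^T A = (trace + sqrt(disc))/2 = 18.0000
||T|| = sqrt(18.0000) = 4.2426

4.2426


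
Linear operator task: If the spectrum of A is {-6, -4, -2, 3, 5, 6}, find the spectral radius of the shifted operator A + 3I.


Spectrum of A + 3I = {-3, -1, 1, 6, 8, 9}
Spectral radius = max |lambda| over the shifted spectrum
= max(3, 1, 1, 6, 8, 9) = 9

9


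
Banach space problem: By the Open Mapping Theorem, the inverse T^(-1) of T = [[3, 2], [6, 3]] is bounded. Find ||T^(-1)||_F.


det(T) = 3*3 - 2*6 = -3
T^(-1) = (1/-3) * [[3, -2], [-6, 3]] = [[-1.0000, 0.6667], [2.0000, -1.0000]]
||T^(-1)||_F^2 = (-1.0000)^2 + 0.6667^2 + 2.0000^2 + (-1.0000)^2 = 6.4444
||T^(-1)||_F = sqrt(6.4444) = 2.5386

2.5386


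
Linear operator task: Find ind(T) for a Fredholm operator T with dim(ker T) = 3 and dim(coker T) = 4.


The Fredholm index is defined as ind(T) = dim(ker T) - dim(coker T)
= 3 - 4
= -1

-1


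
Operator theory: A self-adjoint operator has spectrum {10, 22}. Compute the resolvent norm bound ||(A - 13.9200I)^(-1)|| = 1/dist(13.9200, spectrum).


dist(13.9200, {10, 22}) = min(|13.9200 - 10|, |13.9200 - 22|)
= min(3.9200, 8.0800) = 3.9200
Resolvent bound = 1/3.9200 = 0.2551

0.2551


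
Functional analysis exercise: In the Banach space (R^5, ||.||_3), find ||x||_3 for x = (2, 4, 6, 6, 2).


The l^3 norm = (sum |x_i|^3)^(1/3)
Sum of 3th powers = 8 + 64 + 216 + 216 + 8 = 512
||x||_3 = (512)^(1/3) = 8.0000

8.0000


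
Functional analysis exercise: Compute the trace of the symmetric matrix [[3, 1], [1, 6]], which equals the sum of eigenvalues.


For a self-adjoint (symmetric) matrix, the eigenvalues are real.
The sum of eigenvalues equals the trace of the matrix.
trace = 3 + 6 = 9

9


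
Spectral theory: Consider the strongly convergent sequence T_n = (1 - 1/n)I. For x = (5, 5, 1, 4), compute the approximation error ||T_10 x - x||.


T_10 x - x = (1 - 1/10)x - x = -x/10
||x|| = sqrt(67) = 8.1854
||T_10 x - x|| = ||x||/10 = 8.1854/10 = 0.8185

0.8185


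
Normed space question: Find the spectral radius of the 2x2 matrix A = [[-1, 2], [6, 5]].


For a 2x2 matrix, eigenvalues satisfy lambda^2 - (trace)*lambda + det = 0
trace = -1 + 5 = 4
det = -1*5 - 2*6 = -17
discriminant = 4^2 - 4*(-17) = 84
spectral radius = max |eigenvalue| = 6.5826

6.5826


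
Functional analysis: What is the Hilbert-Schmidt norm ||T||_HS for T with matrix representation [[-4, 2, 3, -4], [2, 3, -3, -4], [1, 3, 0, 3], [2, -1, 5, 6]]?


The Hilbert-Schmidt norm is sqrt(sum of squares of all entries).
Sum of squares = (-4)^2 + 2^2 + 3^2 + (-4)^2 + 2^2 + 3^2 + (-3)^2 + (-4)^2 + 1^2 + 3^2 + 0^2 + 3^2 + 2^2 + (-1)^2 + 5^2 + 6^2
= 16 + 4 + 9 + 16 + 4 + 9 + 9 + 16 + 1 + 9 + 0 + 9 + 4 + 1 + 25 + 36 = 168
||T||_HS = sqrt(168) = 12.9615

12.9615


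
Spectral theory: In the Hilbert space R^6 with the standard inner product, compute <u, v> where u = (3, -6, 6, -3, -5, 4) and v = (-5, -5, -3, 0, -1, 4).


Computing the standard inner product <u, v> = sum u_i * v_i
= 3*-5 + -6*-5 + 6*-3 + -3*0 + -5*-1 + 4*4
= -15 + 30 + -18 + 0 + 5 + 16
= 18

18


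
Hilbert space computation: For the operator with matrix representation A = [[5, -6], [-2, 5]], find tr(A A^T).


trace(A * A^T) = sum of squares of all entries
= 5^2 + (-6)^2 + (-2)^2 + 5^2
= 25 + 36 + 4 + 25
= 90

90


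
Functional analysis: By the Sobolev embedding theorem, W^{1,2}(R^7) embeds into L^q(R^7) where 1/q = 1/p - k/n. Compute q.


Using the Sobolev embedding formula: 1/q = 1/p - k/n
1/q = 1/2 - 1/7 = 5/14
q = 1/(5/14) = 14/5 = 2.8000

2.8000


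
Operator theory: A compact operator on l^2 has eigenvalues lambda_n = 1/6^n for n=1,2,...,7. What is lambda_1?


The eigenvalue formula gives lambda_1 = 1/6^1
= 1/6
= 0.1667

0.1667


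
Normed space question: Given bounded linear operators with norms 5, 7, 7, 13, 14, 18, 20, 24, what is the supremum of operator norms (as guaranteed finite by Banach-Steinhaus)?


By the Uniform Boundedness Principle, the supremum of norms is finite.
sup_k ||T_k|| = max(5, 7, 7, 13, 14, 18, 20, 24) = 24

24


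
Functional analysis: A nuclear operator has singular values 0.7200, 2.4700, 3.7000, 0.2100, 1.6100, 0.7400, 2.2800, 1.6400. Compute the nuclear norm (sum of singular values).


The nuclear norm is the sum of all singular values.
||T||_1 = 0.7200 + 2.4700 + 3.7000 + 0.2100 + 1.6100 + 0.7400 + 2.2800 + 1.6400
= 13.3700

13.3700


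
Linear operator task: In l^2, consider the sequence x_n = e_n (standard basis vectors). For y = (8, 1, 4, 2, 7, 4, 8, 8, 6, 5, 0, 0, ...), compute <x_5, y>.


x_5 = e_5 is the standard basis vector with 1 in position 5.
<x_5, y> = y_5 = 7
As n -> infinity, <x_n, y> -> 0, confirming weak convergence of (x_n) to 0.

7


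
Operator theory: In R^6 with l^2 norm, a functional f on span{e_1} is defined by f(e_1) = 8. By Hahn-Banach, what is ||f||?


The norm of f is given by ||f|| = sup_{||x||=1} |f(x)|.
On span{e_1}, ||e_1|| = 1, so ||f|| = |f(e_1)| / ||e_1||
= |8| / 1 = 8.0000

8.0000


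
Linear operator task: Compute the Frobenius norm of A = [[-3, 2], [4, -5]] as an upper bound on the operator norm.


||A||_F^2 = sum a_ij^2
= (-3)^2 + 2^2 + 4^2 + (-5)^2
= 9 + 4 + 16 + 25 = 54
||A||_F = sqrt(54) = 7.3485

7.3485


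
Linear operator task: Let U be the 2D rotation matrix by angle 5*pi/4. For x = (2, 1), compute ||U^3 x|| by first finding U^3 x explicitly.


U is a rotation by theta = 5*pi/4
U^3 = rotation by 3*theta = 15*pi/4 = 7*pi/4 (mod 2*pi)
cos(7*pi/4) = 0.7071, sin(7*pi/4) = -0.7071
U^3 x = (0.7071 * 2 - -0.7071 * 1, -0.7071 * 2 + 0.7071 * 1)
= (2.1213, -0.7071)
||U^3 x|| = sqrt(2.1213^2 + (-0.7071)^2) = sqrt(5.0000) = 2.2361

2.2361
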